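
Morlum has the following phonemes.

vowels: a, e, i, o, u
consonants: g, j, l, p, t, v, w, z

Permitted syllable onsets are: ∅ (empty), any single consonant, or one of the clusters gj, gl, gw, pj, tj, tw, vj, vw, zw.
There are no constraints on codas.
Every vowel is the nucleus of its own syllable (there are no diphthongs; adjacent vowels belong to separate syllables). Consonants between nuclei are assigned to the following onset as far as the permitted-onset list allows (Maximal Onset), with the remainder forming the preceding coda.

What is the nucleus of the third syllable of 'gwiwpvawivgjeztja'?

i

Nuclei (vowels): i, a, i, e, a → 5 syllables.
The third nucleus (vowel 3 from the left) is /i/.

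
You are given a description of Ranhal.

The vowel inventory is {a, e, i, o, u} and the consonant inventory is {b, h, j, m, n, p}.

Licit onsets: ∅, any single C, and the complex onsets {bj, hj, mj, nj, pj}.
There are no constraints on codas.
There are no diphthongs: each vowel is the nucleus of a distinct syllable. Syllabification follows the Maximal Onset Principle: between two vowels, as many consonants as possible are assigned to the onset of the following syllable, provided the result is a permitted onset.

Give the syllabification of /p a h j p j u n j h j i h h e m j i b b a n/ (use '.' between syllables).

pahj.pjunj.hjih.he.mjib.ban

Nuclei (vowels): a, u, i, e, i, a → 6 syllables.
Between /a/ (V1) and /u/ (V2): /hjpj/ — longest licit onset from the right is /pj/, leaving /hj/ as coda.
Between /u/ (V2) and /i/ (V3): /njhj/; trying suffixes from longest down, /hj/ is the first permitted one, so coda /nj/ | onset /hj/.
Between /i/ (V3) and /e/ (V4): /hh/; trying suffixes from longest down, /h/ is the first permitted one, so coda /h/ | onset /h/.
Between /e/ (V4) and /i/ (V5): /mj/ is a licit onset in full, so it all attaches to the next syllable.
Between /i/ (V5) and /a/ (V6): cluster /bb/ — the longest permitted-onset suffix is /b/; onset = /b/, preceding coda = /b/.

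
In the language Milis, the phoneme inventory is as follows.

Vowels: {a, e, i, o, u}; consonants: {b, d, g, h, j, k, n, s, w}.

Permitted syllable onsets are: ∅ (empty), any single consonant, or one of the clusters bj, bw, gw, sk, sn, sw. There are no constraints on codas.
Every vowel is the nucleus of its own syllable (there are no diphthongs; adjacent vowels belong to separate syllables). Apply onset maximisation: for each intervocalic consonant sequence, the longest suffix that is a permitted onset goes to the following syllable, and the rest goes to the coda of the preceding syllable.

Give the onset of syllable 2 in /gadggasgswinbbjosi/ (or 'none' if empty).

g

The vowels are a, a, i, o, i — 5 nuclei, so 5 syllables.
Between /a/ (V1) and /a/ (V2): cluster /dgg/ — the longest permitted-onset suffix is /g/; onset = /g/, preceding coda = /dg/.
Between /a/ (V2) and /i/ (V3): /sgsw/ splits as /sg/ + /sw/ (/sw/ is the longest suffix that is a licit onset).
Between /i/ (V3) and /o/ (V4): cluster /nbbj/ — the longest permitted-onset suffix is /bj/; onset = /bj/, preceding coda = /nb/.
Between /o/ (V4) and /i/ (V5): just /s/ — single C goes to the following onset.
Syllabification: gadg.gasg.swinb.bjo.si.
Syllable 2 is /gasg/: onset /g/, nucleus /a/, coda /sg/.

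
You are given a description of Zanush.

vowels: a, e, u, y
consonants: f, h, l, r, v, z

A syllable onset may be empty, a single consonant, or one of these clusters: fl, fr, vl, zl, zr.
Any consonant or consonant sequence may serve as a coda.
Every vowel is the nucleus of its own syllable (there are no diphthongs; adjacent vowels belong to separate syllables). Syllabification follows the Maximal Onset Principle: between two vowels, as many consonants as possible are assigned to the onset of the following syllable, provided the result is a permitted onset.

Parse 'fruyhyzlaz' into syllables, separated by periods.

The vowels are u, y, y, a — 4 nuclei, so 4 syllables.
σ1/σ2 boundary: no consonants, so the boundary falls immediately after /u/.
σ2/σ3 boundary: /h/ → onset of the next syllable (single consonants are always licit onsets).
σ3/σ4 boundary: /zl/ — entire cluster is a permitted onset → onset /zl/, coda ∅.

fru.y.hy.zlaz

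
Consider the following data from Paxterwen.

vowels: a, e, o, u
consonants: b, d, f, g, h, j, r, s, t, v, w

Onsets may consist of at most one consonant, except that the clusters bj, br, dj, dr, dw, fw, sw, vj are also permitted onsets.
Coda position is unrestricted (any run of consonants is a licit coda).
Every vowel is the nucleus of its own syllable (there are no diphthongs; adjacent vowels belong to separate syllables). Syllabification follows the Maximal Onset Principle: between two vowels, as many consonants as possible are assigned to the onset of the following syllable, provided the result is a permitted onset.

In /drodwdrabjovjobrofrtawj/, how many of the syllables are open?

Nuclei (vowels): o, a, o, o, o, a → 6 syllables.
Between /o/ (V1) and /a/ (V2): /dwdr/ — longest licit onset from the right is /dr/, leaving /dw/ as coda.
Between /a/ (V2) and /o/ (V3): cluster /bj/ — /bj/ is itself a permitted onset, so the whole cluster goes right; preceding coda = ∅.
Between /o/ (V3) and /o/ (V4): /vj/ — entire cluster is a permitted onset → onset /vj/, coda ∅.
Between /o/ (V4) and /o/ (V5): /br/ — entire cluster is a permitted onset → onset /br/, coda ∅.
Between /o/ (V5) and /a/ (V6): /frt/; trying suffixes from longest down, /t/ is the first permitted one, so coda /fr/ | onset /t/.
Result: drodw.dra.bjo.vjo.brofr.tawj.
Classifying each syllable: /drodw/ (closed), /dra/ (open), /bjo/ (open), /vjo/ (open), /brofr/ (closed), /tawj/ (closed).
Open syllables: 3.

3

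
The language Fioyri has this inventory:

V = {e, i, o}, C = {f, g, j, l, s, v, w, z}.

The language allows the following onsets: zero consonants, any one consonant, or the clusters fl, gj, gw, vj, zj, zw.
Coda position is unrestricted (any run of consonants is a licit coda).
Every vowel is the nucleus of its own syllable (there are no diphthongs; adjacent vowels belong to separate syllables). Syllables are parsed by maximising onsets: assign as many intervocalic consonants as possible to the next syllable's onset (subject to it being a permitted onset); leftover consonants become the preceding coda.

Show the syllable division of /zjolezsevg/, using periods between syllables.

zjo.lez.sevg

The vowels are o, e, e — 3 nuclei, so 3 syllables.
/o…e/ gap (V1→V2): /l/ is a single consonant, so it becomes the next onset.
/e…e/ gap (V2→V3): /zs/; trying suffixes from longest down, /s/ is the first permitted one, so coda /z/ | onset /s/.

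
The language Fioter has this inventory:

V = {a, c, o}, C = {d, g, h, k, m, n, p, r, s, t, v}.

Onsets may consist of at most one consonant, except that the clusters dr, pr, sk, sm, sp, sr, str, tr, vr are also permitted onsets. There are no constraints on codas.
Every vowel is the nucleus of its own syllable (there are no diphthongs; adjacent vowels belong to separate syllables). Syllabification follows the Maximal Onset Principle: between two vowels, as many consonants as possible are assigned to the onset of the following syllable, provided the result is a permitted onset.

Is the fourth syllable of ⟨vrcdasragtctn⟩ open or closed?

closed

The vowels are c, a, a, c — 4 nuclei, so 4 syllables.
Between /c/ (V1) and /a/ (V2): /d/ is a single consonant, so it becomes the next onset.
Between /a/ (V2) and /a/ (V3): /sr/ — entire cluster is a permitted onset → onset /sr/, coda ∅.
Between /a/ (V3) and /c/ (V4): /gt/ — longest licit onset from the right is /t/, leaving /g/ as coda.
Syllabification: vrc.da.srag.tctn.
Syllable 4 is /tctn/ with coda /tn/, so it is closed.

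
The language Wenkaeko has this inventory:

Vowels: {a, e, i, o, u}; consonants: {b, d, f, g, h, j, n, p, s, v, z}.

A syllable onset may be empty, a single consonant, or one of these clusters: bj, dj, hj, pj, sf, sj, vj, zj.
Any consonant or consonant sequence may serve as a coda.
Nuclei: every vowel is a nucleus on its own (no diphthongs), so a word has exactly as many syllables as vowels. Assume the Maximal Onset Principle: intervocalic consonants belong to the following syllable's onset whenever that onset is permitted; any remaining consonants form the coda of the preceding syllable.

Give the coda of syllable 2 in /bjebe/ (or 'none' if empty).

The vowels are e, e — 2 nuclei, so 2 syllables.
V1 /e/ – V2 /e/: /b/ is a single consonant, so it becomes the next onset.
Putting it together: bje.be.
Syllable 2 is /be/: onset /b/, nucleus /e/, coda ∅.

none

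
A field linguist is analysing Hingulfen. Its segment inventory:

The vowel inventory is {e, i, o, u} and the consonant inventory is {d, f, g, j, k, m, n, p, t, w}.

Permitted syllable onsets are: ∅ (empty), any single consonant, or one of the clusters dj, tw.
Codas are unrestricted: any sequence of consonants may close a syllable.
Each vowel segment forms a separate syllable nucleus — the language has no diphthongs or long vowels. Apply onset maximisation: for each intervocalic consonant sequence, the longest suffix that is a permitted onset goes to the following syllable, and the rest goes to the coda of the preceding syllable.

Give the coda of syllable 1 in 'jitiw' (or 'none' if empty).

none

The vowels are i, i — 2 nuclei, so 2 syllables.
/i…i/ gap (V1→V2): /t/ → onset of the next syllable (single consonants are always licit onsets).
Putting it together: ji.tiw.
Syllable 1 is /ji/: onset /j/, nucleus /i/, coda ∅.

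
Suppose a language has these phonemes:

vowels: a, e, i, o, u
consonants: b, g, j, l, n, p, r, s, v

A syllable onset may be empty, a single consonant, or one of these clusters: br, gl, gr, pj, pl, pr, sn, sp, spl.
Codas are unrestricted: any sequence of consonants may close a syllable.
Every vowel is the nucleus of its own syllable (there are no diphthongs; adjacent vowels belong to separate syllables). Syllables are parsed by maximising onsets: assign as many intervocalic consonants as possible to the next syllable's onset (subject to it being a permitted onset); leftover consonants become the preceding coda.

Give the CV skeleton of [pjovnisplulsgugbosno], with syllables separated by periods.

Nuclei (vowels): o, i, u, u, o, o → 6 syllables.
V1 /o/ – V2 /i/: /vn/ splits as /v/ + /n/ (/n/ is the longest suffix that is a licit onset).
V2 /i/ – V3 /u/: /spl/ — entire cluster is a permitted onset → onset /spl/, coda ∅.
V3 /u/ – V4 /u/: /lsg/ splits as /ls/ + /g/ (/g/ is the longest suffix that is a licit onset).
V4 /u/ – V5 /o/: /gb/ — longest licit onset from the right is /b/, leaving /g/ as coda.
V5 /o/ – V6 /o/: /sn/ — entire cluster is a permitted onset → onset /sn/, coda ∅.
So the parse is pjov.ni.spluls.gug.bo.sno.
Mapping each syllable to C/V: /pjov/ → CCVC, /ni/ → CV, /spluls/ → CCCVCC, /gug/ → CVC, /bo/ → CV, /sno/ → CCV.

CCVC.CV.CCCVCC.CVC.CV.CCV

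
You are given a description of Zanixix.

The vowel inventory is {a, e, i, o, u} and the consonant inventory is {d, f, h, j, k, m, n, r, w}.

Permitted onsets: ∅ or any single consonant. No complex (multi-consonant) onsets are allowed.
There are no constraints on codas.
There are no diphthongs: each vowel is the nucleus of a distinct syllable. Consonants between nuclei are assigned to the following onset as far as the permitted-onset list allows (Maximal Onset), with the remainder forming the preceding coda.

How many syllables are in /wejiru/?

Nuclei (vowels): e, i, u → 3 syllables.

3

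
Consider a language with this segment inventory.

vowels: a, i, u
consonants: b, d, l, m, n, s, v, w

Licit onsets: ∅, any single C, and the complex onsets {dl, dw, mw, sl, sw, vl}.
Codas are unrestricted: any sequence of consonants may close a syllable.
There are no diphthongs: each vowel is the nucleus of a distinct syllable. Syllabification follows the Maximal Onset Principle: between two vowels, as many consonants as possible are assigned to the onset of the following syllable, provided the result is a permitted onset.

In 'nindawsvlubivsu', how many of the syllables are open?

2

The vowels are i, a, u, i, u — 5 nuclei, so 5 syllables.
Between /i/ (V1) and /a/ (V2): /nd/ splits as /n/ + /d/ (/d/ is the longest suffix that is a licit onset).
Between /a/ (V2) and /u/ (V3): cluster /wsvl/ — the longest permitted-onset suffix is /vl/; onset = /vl/, preceding coda = /ws/.
Between /u/ (V3) and /i/ (V4): /b/ is a single consonant, so it becomes the next onset.
Between /i/ (V4) and /u/ (V5): /vs/; trying suffixes from longest down, /s/ is the first permitted one, so coda /v/ | onset /s/.
Putting it together: nin.daws.vlu.biv.su.
Classifying each syllable: /nin/ (closed), /daws/ (closed), /vlu/ (open), /biv/ (closed), /su/ (open).
Open syllables: 2.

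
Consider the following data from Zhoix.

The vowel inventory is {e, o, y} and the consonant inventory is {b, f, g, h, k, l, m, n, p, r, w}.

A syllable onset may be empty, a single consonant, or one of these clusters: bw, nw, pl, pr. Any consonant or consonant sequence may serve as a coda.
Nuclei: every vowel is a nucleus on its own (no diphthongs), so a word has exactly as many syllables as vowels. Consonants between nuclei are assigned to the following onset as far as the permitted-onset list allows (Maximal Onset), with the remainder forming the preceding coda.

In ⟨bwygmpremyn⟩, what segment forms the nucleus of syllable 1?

y

Nuclei (vowels): y, e, y → 3 syllables.
The first nucleus (vowel 1 from the left) is /y/.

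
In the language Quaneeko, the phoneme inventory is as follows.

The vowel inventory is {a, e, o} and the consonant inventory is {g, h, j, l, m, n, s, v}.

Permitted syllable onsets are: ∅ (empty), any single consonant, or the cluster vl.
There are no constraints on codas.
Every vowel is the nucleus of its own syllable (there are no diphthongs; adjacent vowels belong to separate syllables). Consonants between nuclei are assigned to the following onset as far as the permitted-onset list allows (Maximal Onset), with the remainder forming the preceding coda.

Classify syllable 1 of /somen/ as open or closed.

Nuclei (vowels): o, e → 2 syllables.
σ1/σ2 boundary: just /m/ — single C goes to the following onset.
So the parse is so.men.
Syllable 1 is /so/; it ends in its nucleus with no coda, so it is open.

open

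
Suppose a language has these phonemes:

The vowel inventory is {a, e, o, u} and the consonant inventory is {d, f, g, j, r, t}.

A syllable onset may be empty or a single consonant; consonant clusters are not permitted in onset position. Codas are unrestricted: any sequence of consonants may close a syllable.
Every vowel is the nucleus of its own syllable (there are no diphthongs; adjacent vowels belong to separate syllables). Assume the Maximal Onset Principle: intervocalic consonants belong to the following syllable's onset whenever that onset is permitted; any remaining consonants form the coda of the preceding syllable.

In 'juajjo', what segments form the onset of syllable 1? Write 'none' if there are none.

j

Nuclei (vowels): u, a, o → 3 syllables.
Between /u/ (V1) and /a/ (V2): hiatus — the boundary sits between the two vowels.
Between /a/ (V2) and /o/ (V3): /jj/; trying suffixes from longest down, /j/ is the first permitted one, so coda /j/ | onset /j/.
So the parse is ju.aj.jo.
Syllable 1 is /ju/: onset /j/, nucleus /u/, coda ∅.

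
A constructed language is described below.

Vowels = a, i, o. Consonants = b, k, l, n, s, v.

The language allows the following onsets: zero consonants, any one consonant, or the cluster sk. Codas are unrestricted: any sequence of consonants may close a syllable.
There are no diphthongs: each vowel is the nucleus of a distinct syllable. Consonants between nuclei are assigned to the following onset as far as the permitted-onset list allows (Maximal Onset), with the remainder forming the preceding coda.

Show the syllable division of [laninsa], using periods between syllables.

Vowels present: a, i, a; each is a nucleus, giving 3 syllables.
σ1/σ2 boundary: /n/ → onset of the next syllable (single consonants are always licit onsets).
σ2/σ3 boundary: /ns/ splits as /n/ + /s/ (/s/ is the longest suffix that is a licit onset).

la.nin.sa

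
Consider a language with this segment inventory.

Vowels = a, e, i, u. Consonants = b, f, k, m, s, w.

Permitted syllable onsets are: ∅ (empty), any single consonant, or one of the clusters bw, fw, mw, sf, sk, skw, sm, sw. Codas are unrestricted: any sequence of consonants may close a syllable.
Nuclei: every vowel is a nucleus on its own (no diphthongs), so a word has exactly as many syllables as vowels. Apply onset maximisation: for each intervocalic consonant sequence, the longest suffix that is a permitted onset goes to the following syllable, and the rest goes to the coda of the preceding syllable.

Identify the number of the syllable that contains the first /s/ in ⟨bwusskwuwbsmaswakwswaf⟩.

Vowels present: u, u, a, a, a; each is a nucleus, giving 5 syllables.
V1 /u/ – V2 /u/: /sskw/ splits as /s/ + /skw/ (/skw/ is the longest suffix that is a licit onset).
V2 /u/ – V3 /a/: /wbsm/; trying suffixes from longest down, /sm/ is the first permitted one, so coda /wb/ | onset /sm/.
V3 /a/ – V4 /a/: /sw/ is a licit onset in full, so it all attaches to the next syllable.
V4 /a/ – V5 /a/: /kwsw/; trying suffixes from longest down, /sw/ is the first permitted one, so coda /kw/ | onset /sw/.
So the parse is bwus.skwuwb.sma.swakw.swaf.
The first /s/ is in the coda of syllable 1 (/bwus/).

1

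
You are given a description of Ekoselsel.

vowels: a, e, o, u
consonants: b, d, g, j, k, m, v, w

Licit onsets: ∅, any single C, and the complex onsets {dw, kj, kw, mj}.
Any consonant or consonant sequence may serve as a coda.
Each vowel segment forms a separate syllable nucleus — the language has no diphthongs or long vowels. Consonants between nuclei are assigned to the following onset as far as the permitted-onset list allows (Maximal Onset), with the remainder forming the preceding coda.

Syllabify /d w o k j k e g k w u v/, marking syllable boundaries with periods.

dwokj.keg.kwuv

Nuclei (vowels): o, e, u → 3 syllables.
Between /o/ (V1) and /e/ (V2): /kjk/; trying suffixes from longest down, /k/ is the first permitted one, so coda /kj/ | onset /k/.
Between /e/ (V2) and /u/ (V3): /gkw/; trying suffixes from longest down, /kw/ is the first permitted one, so coda /g/ | onset /kw/.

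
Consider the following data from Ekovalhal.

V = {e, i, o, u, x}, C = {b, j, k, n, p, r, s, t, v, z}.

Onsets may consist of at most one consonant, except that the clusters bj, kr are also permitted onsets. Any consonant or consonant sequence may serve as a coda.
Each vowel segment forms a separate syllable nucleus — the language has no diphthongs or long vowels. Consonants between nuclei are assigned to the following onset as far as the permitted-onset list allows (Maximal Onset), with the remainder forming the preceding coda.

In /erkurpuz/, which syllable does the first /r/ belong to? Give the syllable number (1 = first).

1

Vowels present: e, u, u; each is a nucleus, giving 3 syllables.
Between /e/ (V1) and /u/ (V2): cluster /rk/ — the longest permitted-onset suffix is /k/; onset = /k/, preceding coda = /r/.
Between /u/ (V2) and /u/ (V3): /rp/ — longest licit onset from the right is /p/, leaving /r/ as coda.
So the parse is er.kur.puz.
The first /r/ is in the coda of syllable 1 (/er/).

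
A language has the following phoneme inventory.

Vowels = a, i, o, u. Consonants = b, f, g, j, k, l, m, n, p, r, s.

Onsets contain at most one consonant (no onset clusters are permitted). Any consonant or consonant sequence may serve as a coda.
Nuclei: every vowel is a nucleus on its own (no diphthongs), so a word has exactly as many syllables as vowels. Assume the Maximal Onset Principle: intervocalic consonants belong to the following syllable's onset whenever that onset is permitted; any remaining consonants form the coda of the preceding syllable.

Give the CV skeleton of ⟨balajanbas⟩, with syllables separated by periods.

CV.CV.CVC.CVC

Nuclei (vowels): a, a, a, a → 4 syllables.
Between /a/ (V1) and /a/ (V2): /l/ is a single consonant, so it becomes the next onset.
Between /a/ (V2) and /a/ (V3): /j/ is a single consonant, so it becomes the next onset.
Between /a/ (V3) and /a/ (V4): /nb/ splits as /n/ + /b/ (/b/ is the longest suffix that is a licit onset).
So the parse is ba.la.jan.bas.
Mapping each syllable to C/V: /ba/ → CV, /la/ → CV, /jan/ → CVC, /bas/ → CVC.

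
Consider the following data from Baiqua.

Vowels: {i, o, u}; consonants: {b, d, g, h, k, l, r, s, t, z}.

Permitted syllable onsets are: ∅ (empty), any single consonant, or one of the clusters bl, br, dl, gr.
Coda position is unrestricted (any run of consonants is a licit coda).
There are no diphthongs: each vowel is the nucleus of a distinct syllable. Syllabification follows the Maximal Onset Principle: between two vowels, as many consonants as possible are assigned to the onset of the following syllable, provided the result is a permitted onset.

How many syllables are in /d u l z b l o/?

Vowels present: u, o; each is a nucleus, giving 2 syllables.

2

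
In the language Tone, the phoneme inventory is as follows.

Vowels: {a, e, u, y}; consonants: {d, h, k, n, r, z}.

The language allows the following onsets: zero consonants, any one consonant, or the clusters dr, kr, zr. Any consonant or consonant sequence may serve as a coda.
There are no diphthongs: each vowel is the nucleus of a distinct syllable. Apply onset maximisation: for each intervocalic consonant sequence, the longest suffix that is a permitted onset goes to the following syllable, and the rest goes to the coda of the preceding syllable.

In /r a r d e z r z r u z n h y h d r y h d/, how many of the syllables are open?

Nuclei (vowels): a, e, u, y, y → 5 syllables.
σ1/σ2 boundary: /rd/ — longest licit onset from the right is /d/, leaving /r/ as coda.
σ2/σ3 boundary: /zrzr/ splits as /zr/ + /zr/ (/zr/ is the longest suffix that is a licit onset).
σ3/σ4 boundary: /znh/; trying suffixes from longest down, /h/ is the first permitted one, so coda /zn/ | onset /h/.
σ4/σ5 boundary: cluster /hdr/ — the longest permitted-onset suffix is /dr/; onset = /dr/, preceding coda = /h/.
Syllabification: rar.dezr.zruzn.hyh.dryhd.
Classifying each syllable: /rar/ (closed), /dezr/ (closed), /zruzn/ (closed), /hyh/ (closed), /dryhd/ (closed).
Open syllables: 0.

0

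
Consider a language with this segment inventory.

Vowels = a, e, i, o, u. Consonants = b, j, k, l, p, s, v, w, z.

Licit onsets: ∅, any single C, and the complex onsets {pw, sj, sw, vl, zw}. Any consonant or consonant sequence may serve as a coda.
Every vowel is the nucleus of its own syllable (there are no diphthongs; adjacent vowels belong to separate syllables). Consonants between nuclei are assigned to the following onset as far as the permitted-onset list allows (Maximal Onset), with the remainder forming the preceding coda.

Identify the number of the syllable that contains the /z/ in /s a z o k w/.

2

Vowels present: a, o; each is a nucleus, giving 2 syllables.
Between /a/ (V1) and /o/ (V2): just /z/ — single C goes to the following onset.
So the parse is sa.zokw.
The /z/ is in the onset of syllable 2 (/zokw/).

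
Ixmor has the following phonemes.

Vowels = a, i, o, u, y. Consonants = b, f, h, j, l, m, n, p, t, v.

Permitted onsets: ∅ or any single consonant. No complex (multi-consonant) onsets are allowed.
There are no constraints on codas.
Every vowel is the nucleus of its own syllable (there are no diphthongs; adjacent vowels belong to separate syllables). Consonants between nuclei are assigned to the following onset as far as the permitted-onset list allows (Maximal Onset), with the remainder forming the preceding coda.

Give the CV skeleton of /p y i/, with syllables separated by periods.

CV.V

Nuclei (vowels): y, i → 2 syllables.
/y…i/ gap (V1→V2): nothing intervenes; syllable break is V.V.
Syllabification: py.i.
Mapping each syllable to C/V: /py/ → CV, /i/ → V.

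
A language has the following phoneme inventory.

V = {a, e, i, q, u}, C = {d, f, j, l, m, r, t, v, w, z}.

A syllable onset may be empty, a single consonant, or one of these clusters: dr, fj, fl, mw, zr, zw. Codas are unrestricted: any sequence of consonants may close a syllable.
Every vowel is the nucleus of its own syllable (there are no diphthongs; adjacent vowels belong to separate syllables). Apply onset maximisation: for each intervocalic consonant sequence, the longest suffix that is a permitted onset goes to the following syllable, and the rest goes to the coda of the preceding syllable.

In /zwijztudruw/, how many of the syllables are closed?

2

The vowels are i, u, u — 3 nuclei, so 3 syllables.
V1 /i/ – V2 /u/: cluster /jzt/ — the longest permitted-onset suffix is /t/; onset = /t/, preceding coda = /jz/.
V2 /u/ – V3 /u/: /dr/ — entire cluster is a permitted onset → onset /dr/, coda ∅.
Syllabification: zwijz.tu.druw.
Classifying each syllable: /zwijz/ (closed), /tu/ (open), /druw/ (closed).
Closed syllables: 2.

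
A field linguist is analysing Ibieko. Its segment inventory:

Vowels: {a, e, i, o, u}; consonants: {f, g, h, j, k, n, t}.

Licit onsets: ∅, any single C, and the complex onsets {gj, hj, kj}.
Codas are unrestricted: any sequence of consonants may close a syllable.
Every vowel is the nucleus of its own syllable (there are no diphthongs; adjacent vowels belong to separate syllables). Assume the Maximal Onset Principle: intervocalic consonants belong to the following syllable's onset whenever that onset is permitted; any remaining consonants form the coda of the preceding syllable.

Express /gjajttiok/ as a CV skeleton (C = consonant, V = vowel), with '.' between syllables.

The vowels are a, i, o — 3 nuclei, so 3 syllables.
V1 /a/ – V2 /i/: /jtt/; trying suffixes from longest down, /t/ is the first permitted one, so coda /jt/ | onset /t/.
V2 /i/ – V3 /o/: nothing intervenes; syllable break is V.V.
Putting it together: gjajt.ti.ok.
Mapping each syllable to C/V: /gjajt/ → CCVCC, /ti/ → CV, /ok/ → VC.

CCVCC.CV.VC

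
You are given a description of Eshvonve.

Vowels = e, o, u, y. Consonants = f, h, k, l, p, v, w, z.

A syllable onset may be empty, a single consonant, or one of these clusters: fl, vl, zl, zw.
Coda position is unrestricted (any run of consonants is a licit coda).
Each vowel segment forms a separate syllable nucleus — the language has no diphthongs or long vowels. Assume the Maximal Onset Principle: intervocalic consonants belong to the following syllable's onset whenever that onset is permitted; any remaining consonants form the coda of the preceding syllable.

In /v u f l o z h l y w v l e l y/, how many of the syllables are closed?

The vowels are u, o, y, e, y — 5 nuclei, so 5 syllables.
/u…o/ gap (V1→V2): /fl/ — entire cluster is a permitted onset → onset /fl/, coda ∅.
/o…y/ gap (V2→V3): /zhl/ splits as /zh/ + /l/ (/l/ is the longest suffix that is a licit onset).
/y…e/ gap (V3→V4): /wvl/; trying suffixes from longest down, /vl/ is the first permitted one, so coda /w/ | onset /vl/.
/e…y/ gap (V4→V5): just /l/ — single C goes to the following onset.
Putting it together: vu.flozh.lyw.vle.ly.
Classifying each syllable: /vu/ (open), /flozh/ (closed), /lyw/ (closed), /vle/ (open), /ly/ (open).
Closed syllables: 2.

2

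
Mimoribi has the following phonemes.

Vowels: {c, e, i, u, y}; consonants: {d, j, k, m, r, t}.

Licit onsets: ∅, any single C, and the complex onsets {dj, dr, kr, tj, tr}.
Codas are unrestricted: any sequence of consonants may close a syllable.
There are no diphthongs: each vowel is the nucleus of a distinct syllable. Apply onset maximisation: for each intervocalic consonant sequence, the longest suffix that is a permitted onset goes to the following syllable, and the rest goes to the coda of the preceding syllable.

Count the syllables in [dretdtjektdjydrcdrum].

5

Nuclei (vowels): e, e, y, c, u → 5 syllables.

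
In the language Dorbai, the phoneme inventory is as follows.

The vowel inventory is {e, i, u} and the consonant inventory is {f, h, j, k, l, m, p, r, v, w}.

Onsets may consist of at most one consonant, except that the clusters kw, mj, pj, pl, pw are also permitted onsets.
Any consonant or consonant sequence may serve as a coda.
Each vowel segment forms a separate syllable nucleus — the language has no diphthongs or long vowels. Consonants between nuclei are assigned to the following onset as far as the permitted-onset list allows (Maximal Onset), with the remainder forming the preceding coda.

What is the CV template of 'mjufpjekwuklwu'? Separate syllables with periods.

CCVC.CCV.CCVCC.CV

Nuclei (vowels): u, e, u, u → 4 syllables.
/u…e/ gap (V1→V2): /fpj/ splits as /f/ + /pj/ (/pj/ is the longest suffix that is a licit onset).
/e…u/ gap (V2→V3): /kw/ — entire cluster is a permitted onset → onset /kw/, coda ∅.
/u…u/ gap (V3→V4): /klw/ splits as /kl/ + /w/ (/w/ is the longest suffix that is a licit onset).
So the parse is mjuf.pje.kwukl.wu.
Mapping each syllable to C/V: /mjuf/ → CCVC, /pje/ → CCV, /kwukl/ → CCVCC, /wu/ → CV.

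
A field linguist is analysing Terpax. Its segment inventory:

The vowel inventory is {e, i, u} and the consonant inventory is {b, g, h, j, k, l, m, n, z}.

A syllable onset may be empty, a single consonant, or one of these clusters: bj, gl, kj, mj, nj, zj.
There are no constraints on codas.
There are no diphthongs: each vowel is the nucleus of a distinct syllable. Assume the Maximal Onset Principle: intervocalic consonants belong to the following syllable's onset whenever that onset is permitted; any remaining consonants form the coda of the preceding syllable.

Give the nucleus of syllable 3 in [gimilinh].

The vowels are i, i, i — 3 nuclei, so 3 syllables.
The third nucleus (vowel 3 from the left) is /i/.

i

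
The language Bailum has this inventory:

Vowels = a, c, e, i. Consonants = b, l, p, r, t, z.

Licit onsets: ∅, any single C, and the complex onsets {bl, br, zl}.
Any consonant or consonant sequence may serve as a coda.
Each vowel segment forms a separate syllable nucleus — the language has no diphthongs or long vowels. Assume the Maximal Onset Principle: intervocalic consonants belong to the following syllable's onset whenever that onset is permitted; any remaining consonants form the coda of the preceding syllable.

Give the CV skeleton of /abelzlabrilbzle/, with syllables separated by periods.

V.CVC.CCV.CCVCC.CCV

The vowels are a, e, a, i, e — 5 nuclei, so 5 syllables.
V1 /a/ – V2 /e/: just /b/ — single C goes to the following onset.
V2 /e/ – V3 /a/: /lzl/; trying suffixes from longest down, /zl/ is the first permitted one, so coda /l/ | onset /zl/.
V3 /a/ – V4 /i/: /br/ is a licit onset in full, so it all attaches to the next syllable.
V4 /i/ – V5 /e/: /lbzl/ — longest licit onset from the right is /zl/, leaving /lb/ as coda.
Syllabification: a.bel.zla.brilb.zle.
Mapping each syllable to C/V: /a/ → V, /bel/ → CVC, /zla/ → CCV, /brilb/ → CCVCC, /zle/ → CCV.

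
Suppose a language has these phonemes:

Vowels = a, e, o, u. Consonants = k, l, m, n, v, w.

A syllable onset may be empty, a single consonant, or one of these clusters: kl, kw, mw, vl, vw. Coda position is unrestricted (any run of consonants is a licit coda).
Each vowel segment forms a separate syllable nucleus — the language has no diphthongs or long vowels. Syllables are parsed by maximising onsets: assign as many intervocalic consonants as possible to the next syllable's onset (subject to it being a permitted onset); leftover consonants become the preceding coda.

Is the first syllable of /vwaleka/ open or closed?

open

Vowels present: a, e, a; each is a nucleus, giving 3 syllables.
/a…e/ gap (V1→V2): just /l/ — single C goes to the following onset.
/e…a/ gap (V2→V3): just /k/ — single C goes to the following onset.
So the parse is vwa.le.ka.
Syllable 1 is /vwa/; it ends in its nucleus with no coda, so it is open.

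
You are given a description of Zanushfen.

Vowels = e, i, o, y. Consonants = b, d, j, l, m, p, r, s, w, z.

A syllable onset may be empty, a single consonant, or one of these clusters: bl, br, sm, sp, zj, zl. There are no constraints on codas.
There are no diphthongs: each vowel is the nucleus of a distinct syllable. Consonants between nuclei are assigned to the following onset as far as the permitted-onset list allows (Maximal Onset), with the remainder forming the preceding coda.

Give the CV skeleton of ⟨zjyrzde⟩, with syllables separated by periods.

CCVCC.CV

The vowels are y, e — 2 nuclei, so 2 syllables.
Between /y/ (V1) and /e/ (V2): /rzd/; trying suffixes from longest down, /d/ is the first permitted one, so coda /rz/ | onset /d/.
Syllabification: zjyrz.de.
Mapping each syllable to C/V: /zjyrz/ → CCVCC, /de/ → CV.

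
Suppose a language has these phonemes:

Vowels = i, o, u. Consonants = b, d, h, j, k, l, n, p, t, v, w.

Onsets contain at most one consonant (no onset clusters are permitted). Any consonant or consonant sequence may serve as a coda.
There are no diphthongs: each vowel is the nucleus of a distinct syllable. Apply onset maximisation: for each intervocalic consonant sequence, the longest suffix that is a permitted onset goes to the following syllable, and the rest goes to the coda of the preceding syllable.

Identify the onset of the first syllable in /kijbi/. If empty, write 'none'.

The vowels are i, i — 2 nuclei, so 2 syllables.
Between /i/ (V1) and /i/ (V2): cluster /jb/ — the longest permitted-onset suffix is /b/; onset = /b/, preceding coda = /j/.
So the parse is kij.bi.
Syllable 1 is /kij/: onset /k/, nucleus /i/, coda /j/.

k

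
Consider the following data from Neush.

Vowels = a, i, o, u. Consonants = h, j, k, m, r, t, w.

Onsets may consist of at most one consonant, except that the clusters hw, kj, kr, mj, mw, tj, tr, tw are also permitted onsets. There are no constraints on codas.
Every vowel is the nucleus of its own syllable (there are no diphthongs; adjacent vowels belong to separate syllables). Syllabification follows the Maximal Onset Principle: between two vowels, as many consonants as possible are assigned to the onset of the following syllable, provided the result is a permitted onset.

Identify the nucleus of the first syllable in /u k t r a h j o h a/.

Nuclei (vowels): u, a, o, a → 4 syllables.
The first nucleus (vowel 1 from the left) is /u/.

u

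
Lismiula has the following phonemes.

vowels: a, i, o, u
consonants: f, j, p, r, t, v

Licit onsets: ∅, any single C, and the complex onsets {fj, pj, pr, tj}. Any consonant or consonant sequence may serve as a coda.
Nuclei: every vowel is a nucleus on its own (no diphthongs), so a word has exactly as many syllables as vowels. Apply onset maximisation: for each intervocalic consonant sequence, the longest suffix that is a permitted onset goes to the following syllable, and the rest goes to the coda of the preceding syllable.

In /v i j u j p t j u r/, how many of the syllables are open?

Nuclei (vowels): i, u, u → 3 syllables.
V1 /i/ – V2 /u/: /j/ → onset of the next syllable (single consonants are always licit onsets).
V2 /u/ – V3 /u/: /jptj/; trying suffixes from longest down, /tj/ is the first permitted one, so coda /jp/ | onset /tj/.
So the parse is vi.jujp.tjur.
Classifying each syllable: /vi/ (open), /jujp/ (closed), /tjur/ (closed).
Open syllables: 1.

1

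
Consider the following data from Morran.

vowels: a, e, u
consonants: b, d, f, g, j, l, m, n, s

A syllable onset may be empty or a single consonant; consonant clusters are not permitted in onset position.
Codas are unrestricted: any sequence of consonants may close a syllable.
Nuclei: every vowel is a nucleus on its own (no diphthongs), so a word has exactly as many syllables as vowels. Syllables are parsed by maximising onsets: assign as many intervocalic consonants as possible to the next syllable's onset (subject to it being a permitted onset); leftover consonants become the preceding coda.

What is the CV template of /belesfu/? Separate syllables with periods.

CV.CVC.CV

The vowels are e, e, u — 3 nuclei, so 3 syllables.
σ1/σ2 boundary: just /l/ — single C goes to the following onset.
σ2/σ3 boundary: /sf/; trying suffixes from longest down, /f/ is the first permitted one, so coda /s/ | onset /f/.
Syllabification: be.les.fu.
Mapping each syllable to C/V: /be/ → CV, /les/ → CVC, /fu/ → CV.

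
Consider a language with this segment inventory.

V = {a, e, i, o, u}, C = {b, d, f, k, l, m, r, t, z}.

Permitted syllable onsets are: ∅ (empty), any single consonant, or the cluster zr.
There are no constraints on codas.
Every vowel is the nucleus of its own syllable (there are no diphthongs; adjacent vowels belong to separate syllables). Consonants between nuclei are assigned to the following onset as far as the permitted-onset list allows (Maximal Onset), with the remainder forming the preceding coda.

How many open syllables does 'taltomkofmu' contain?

The vowels are a, o, o, u — 4 nuclei, so 4 syllables.
Between /a/ (V1) and /o/ (V2): /lt/ splits as /l/ + /t/ (/t/ is the longest suffix that is a licit onset).
Between /o/ (V2) and /o/ (V3): /mk/ splits as /m/ + /k/ (/k/ is the longest suffix that is a licit onset).
Between /o/ (V3) and /u/ (V4): /fm/ — longest licit onset from the right is /m/, leaving /f/ as coda.
Putting it together: tal.tom.kof.mu.
Classifying each syllable: /tal/ (closed), /tom/ (closed), /kof/ (closed), /mu/ (open).
Open syllables: 1.

1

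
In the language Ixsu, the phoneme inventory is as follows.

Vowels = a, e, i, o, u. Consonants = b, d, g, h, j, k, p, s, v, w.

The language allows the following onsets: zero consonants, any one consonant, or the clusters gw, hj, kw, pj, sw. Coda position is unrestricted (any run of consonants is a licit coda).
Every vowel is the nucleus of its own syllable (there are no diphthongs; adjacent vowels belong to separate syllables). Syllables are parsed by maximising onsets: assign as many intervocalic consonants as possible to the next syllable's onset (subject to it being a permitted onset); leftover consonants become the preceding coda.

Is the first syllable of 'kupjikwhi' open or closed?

open

The vowels are u, i, i — 3 nuclei, so 3 syllables.
V1 /u/ – V2 /i/: cluster /pj/ — /pj/ is itself a permitted onset, so the whole cluster goes right; preceding coda = ∅.
V2 /i/ – V3 /i/: /kwh/; trying suffixes from longest down, /h/ is the first permitted one, so coda /kw/ | onset /h/.
Syllabification: ku.pjikw.hi.
Syllable 1 is /ku/; it ends in its nucleus with no coda, so it is open.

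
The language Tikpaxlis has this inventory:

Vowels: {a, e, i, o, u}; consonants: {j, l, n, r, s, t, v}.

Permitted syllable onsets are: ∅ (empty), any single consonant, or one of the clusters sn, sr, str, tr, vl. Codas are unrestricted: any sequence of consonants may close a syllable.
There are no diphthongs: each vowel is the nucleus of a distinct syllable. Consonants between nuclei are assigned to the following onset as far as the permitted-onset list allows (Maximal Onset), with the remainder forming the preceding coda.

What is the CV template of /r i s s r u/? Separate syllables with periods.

Nuclei (vowels): i, u → 2 syllables.
σ1/σ2 boundary: /ssr/ — longest licit onset from the right is /sr/, leaving /s/ as coda.
So the parse is ris.sru.
Mapping each syllable to C/V: /ris/ → CVC, /sru/ → CCV.

CVC.CCV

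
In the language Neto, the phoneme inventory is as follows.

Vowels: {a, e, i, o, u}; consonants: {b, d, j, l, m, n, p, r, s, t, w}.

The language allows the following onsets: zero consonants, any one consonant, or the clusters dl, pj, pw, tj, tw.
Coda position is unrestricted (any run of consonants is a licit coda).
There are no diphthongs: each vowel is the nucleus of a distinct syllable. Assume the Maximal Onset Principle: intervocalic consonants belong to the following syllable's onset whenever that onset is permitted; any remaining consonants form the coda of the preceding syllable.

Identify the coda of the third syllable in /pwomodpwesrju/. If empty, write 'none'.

The vowels are o, o, e, u — 4 nuclei, so 4 syllables.
/o…o/ gap (V1→V2): just /m/ — single C goes to the following onset.
/o…e/ gap (V2→V3): /dpw/ splits as /d/ + /pw/ (/pw/ is the longest suffix that is a licit onset).
/e…u/ gap (V3→V4): /srj/ splits as /sr/ + /j/ (/j/ is the longest suffix that is a licit onset).
Result: pwo.mod.pwesr.ju.
Syllable 3 is /pwesr/: onset /pw/, nucleus /e/, coda /sr/.

sr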